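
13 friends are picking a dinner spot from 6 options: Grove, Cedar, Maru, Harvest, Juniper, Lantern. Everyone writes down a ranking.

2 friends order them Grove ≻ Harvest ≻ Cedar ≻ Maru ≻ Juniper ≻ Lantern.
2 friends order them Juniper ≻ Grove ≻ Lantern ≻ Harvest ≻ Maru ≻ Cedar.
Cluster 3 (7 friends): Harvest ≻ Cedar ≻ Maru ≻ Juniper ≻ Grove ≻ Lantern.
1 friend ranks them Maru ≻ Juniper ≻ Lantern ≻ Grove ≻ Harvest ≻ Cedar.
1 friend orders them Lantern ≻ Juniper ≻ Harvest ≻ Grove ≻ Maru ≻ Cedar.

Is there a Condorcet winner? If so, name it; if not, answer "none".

Pairwise majorities:
Grove vs Cedar: 6 to 7, Cedar.
Grove vs Maru: Maru, 8–5.
Grove vs Harvest: Grove is ranked higher on 2+2+1 = 5 ballots, Harvest on 8. Harvest wins 8–5.
Grove vs Juniper: Grove preferred on 2 ballots; Juniper wins 11–2.
Grove vs Lantern: Grove wins 11–2.
Cedar vs Maru: Cedar is ranked higher on 2+7 = 9 ballots, Maru on 4. Cedar wins 9–4.
Cedar vs Harvest: Harvest wins 13–0.
Cedar–Juniper: Cedar 9–4.
Cedar–Lantern: Cedar 9–4.
Maru vs Harvest: 1 for Maru, 12 for Harvest — Harvest by 12–1.
Maru vs Juniper: Maru, 10–3.
Maru vs Lantern: Maru preferred on 2+7+1 = 10 ballots; Maru wins 10–3.
Harvest vs Juniper: Harvest wins 9–4.
Harvest vs Lantern: 2+7 = 9 for Harvest, 4 for Lantern — Harvest by 9–4.
Juniper vs Lantern: 12 to 1, Juniper.
Harvest defeats every rival head-to-head and is the Condorcet winner.

Harvest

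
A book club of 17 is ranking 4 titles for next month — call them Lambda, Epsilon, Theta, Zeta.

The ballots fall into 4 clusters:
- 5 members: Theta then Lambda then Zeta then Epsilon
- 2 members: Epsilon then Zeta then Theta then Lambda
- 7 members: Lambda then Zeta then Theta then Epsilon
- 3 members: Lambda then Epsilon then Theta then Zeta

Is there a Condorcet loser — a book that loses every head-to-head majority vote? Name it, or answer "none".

Epsilon

Head-to-head results (17 members):
Lambda vs Epsilon: Lambda preferred on 5+7+3 = 15 ballots; Lambda wins 15–2.
Lambda vs Theta: Lambda, 10–7.
Lambda–Zeta: Lambda 15–2.
Epsilon vs Theta: Epsilon preferred on 2+3 = 5 ballots; Theta wins 12–5.
Epsilon vs Zeta: Epsilon preferred on 2+3 = 5 ballots; Zeta wins 12–5.
Theta vs Zeta: Theta is ranked higher on 5+3 = 8 ballots, Zeta on 9. Zeta wins 9–8.
Only Epsilon has no wins; Epsilon is the Condorcet loser.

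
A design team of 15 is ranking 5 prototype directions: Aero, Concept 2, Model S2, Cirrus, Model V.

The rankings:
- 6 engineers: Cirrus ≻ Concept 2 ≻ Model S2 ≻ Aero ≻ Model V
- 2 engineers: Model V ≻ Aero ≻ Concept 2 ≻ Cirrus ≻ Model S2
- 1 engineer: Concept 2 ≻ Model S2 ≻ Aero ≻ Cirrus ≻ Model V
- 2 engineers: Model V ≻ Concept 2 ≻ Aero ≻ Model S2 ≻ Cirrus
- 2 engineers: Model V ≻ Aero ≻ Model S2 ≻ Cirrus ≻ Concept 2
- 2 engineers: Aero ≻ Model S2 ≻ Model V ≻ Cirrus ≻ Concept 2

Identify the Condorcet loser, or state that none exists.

none

Pairwise majorities:
Aero vs Concept 2: Concept 2 wins 9–6.
Aero vs Model S2: Aero, 8–7.
Aero vs Cirrus: 2+1+2+2+2 = 9 for Aero, 6 for Cirrus — Aero by 9–6.
Aero vs Model V: 6+1+2 = 9 for Aero, 6 for Model V — Aero by 9–6.
Concept 2 vs Model S2: Concept 2, 11–4.
Concept 2 vs Cirrus: Cirrus, 10–5.
Concept 2–Model V: Model V 8–7.
Model S2 vs Cirrus: 1+2+2+2 = 7 for Model S2, 8 for Cirrus — Cirrus by 8–7.
Model S2 vs Model V: 9 to 6, Model S2.
Cirrus–Model V: Model V 8–7.
No design is winless: Aero beats Model S2; Concept 2 beats Aero; Model S2 beats Model V; Cirrus beats Concept 2; Model V beats Concept 2. There is no Condorcet loser.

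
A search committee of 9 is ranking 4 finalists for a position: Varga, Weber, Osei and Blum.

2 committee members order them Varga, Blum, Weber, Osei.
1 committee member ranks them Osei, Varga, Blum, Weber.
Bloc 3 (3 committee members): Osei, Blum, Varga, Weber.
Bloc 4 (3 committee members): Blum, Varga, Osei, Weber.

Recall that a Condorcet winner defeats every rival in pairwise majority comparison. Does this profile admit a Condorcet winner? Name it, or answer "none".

Blum

Pairwise majorities:
Varga vs Weber: Varga preferred on 2+1+3+3 = 9 ballots; Varga wins 9–0.
Varga vs Osei: Varga wins 5–4.
Varga vs Blum: Blum wins 6–3.
Weber vs Osei: 2 to 7, Osei.
Weber vs Blum: Blum, 9–0.
Osei–Blum: Blum 5–4.
Blum defeats every rival head-to-head and is the Condorcet winner.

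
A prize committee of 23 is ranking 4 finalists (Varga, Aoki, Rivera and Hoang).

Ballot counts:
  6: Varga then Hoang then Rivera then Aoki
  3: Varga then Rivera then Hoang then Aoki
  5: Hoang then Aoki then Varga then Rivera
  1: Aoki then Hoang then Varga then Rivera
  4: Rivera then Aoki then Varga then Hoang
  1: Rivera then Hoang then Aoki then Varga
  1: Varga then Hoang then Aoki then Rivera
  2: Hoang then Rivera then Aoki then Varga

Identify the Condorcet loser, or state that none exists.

none

Pairwise majorities:
Varga vs Aoki: 10 to 13, Aoki.
Varga vs Rivera: Varga is ranked higher on 6+3+5+1+1 = 16 ballots, Rivera on 7. Varga wins 16–7.
Varga vs Hoang: 14 to 9, Varga.
Aoki vs Rivera: Aoki preferred on 5+1+1 = 7 ballots; Rivera wins 16–7.
Aoki–Hoang: Hoang 18–5.
Rivera vs Hoang: Rivera preferred on 3+4+1 = 8 ballots; Hoang wins 15–8.
Every nominee wins at least one matchup (Varga beats Rivera; Aoki beats Varga; Rivera beats Aoki; Hoang beats Aoki), so there is no Condorcet loser.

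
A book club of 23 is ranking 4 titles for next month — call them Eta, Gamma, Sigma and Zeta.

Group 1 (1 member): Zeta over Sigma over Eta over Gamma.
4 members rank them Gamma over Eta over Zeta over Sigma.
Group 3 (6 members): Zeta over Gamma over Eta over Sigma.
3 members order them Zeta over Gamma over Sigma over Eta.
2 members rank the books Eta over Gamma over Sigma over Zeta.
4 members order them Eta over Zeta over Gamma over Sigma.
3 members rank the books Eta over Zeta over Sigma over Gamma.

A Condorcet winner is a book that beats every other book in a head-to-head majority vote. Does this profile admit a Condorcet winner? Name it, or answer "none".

none

Head-to-head results (23 members):
Eta vs Gamma: 1+2+4+3 = 10 for Eta, 13 for Gamma — Gamma by 13–10.
Eta vs Sigma: Eta preferred on 4+6+2+4+3 = 19 ballots; Eta wins 19–4.
Eta vs Zeta: Eta wins 13–10.
Gamma–Sigma: Gamma 19–4.
Gamma vs Zeta: Zeta wins 17–6.
Sigma vs Zeta: 2 to 21, Zeta.
Each book drops at least one matchup (Eta loses to Gamma; Gamma loses to Zeta; Sigma loses to Eta; Zeta loses to Eta); the cycle Eta → Zeta → Gamma → Eta rules out a Condorcet winner.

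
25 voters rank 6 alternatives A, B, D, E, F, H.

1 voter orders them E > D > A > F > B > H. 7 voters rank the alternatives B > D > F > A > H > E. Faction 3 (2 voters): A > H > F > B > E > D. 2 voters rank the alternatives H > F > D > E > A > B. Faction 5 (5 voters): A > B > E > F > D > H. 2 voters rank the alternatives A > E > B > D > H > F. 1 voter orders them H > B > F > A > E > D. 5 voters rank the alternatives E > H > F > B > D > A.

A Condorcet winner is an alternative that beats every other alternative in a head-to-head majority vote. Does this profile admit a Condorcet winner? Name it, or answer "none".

Pairwise majorities:
A vs B: 1+2+2+5+2 = 12 for A, 13 for B — B by 13–12.
A vs D: D wins 15–10.
A vs E: 17 to 8, A.
A–F: F 15–10.
A–H: A 17–8.
B vs D: B, 22–3.
B vs E: 15 to 10, B.
B vs F: 7+5+2+1 = 15 for B, 10 for F — B by 15–10.
B vs H: 1+7+5+2 = 15 for B, 10 for H — B by 15–10.
D vs E: 9 to 16, E.
D vs F: D is ranked higher on 1+7+2 = 10 ballots, F on 15. F wins 15–10.
D vs H: D wins 15–10.
E vs F: 13 to 12, E.
E vs H: E is ranked higher on 1+5+2+5 = 13 ballots, H on 12. E wins 13–12.
F vs H: F preferred on 1+7+5 = 13 ballots; F wins 13–12.
B defeats every rival head-to-head and is the Condorcet winner.

B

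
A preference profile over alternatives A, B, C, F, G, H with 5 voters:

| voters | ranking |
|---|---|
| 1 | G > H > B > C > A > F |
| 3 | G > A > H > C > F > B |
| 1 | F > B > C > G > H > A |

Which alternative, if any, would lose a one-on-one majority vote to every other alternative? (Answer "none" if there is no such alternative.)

B

Pairwise majorities:
A–B: A 3–2.
A–C: A 3–2.
A vs F: 4 to 1, A.
A vs G: 0 for A, 5 for G — G by 5–0.
A vs H: 3 for A, 2 for H — A by 3–2.
B vs C: C, 3–2.
B vs F: F wins 4–1.
B vs G: B is ranked higher on 1 ballot, G on 4. G wins 4–1.
B vs H: B preferred on 1 ballot; H wins 4–1.
C–F: C 4–1.
C vs G: 1 for C, 4 for G — G by 4–1.
C vs H: 1 for C, 4 for H — H by 4–1.
F vs G: G wins 4–1.
F vs H: 1 to 4, H.
G vs H: 5 to 0, G.
B is beaten in every head-to-head and is the Condorcet loser.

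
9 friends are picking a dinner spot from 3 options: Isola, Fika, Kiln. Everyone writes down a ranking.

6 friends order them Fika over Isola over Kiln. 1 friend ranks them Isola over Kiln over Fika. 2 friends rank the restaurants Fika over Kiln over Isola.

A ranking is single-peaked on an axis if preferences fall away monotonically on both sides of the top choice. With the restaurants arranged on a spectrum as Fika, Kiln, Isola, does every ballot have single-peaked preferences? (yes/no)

Axis positions: Fika=1, Kiln=2, Isola=3.
Type 1: ranking walks positions 1-3-2; Isola is ranked above Kiln even though Kiln lies between Isola and the peak Fika on the axis — preferences dip and rise again. Not single-peaked.
Type 2 (peak Isola at position 3): ranking walks positions 3-2-1, expanding outward from the peak — single-peaked.
Type 3 (peak Fika at position 1): ranking walks positions 1-2-3, expanding outward from the peak — single-peaked.
Type 1 violates single-peakedness, so the profile is not single-peaked on this axis.

no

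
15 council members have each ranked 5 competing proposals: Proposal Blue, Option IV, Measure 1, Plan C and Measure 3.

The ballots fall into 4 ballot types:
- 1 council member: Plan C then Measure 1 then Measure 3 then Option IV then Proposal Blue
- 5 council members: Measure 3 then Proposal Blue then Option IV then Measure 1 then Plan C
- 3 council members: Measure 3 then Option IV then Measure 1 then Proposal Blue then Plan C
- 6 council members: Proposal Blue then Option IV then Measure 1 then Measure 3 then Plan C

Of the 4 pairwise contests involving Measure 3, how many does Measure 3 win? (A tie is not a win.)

Measure 3 against each rival (15 council members):
Measure 3 vs Proposal Blue: 9 to 6, Measure 3.
Measure 3–Option IV: Measure 3 9–6.
Measure 3 vs Measure 1: Measure 3 wins 8–7.
Measure 3 vs Plan C: Measure 3 wins 14–1.
Measure 3 beats Proposal Blue, Option IV, Measure 1, Plan C — 4 pairwise wins.

4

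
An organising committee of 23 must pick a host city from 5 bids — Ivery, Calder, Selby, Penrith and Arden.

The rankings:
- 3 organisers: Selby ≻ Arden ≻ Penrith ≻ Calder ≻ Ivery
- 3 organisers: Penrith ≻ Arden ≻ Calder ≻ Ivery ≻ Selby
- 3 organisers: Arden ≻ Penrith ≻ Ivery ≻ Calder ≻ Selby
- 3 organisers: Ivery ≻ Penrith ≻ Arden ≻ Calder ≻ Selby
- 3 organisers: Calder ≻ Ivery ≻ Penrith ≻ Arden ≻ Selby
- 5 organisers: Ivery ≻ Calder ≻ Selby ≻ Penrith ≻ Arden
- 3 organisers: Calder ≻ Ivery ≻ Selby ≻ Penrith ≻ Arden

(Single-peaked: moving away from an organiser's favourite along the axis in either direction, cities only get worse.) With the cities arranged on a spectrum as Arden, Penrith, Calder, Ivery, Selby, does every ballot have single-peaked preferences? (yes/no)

Axis positions: Arden=1, Penrith=2, Calder=3, Ivery=4, Selby=5.
Bloc 1: ranking walks positions 5-1-2-3-4; Arden is ranked above Ivery even though Ivery lies between Arden and the peak Selby on the axis — preferences dip and rise again. Not single-peaked.
Bloc 2 (peak Penrith at position 2): ranking walks positions 2-1-3-4-5, expanding outward from the peak — single-peaked.
Bloc 3: ranking walks positions 1-2-4-3-5; Ivery is ranked above Calder even though Calder lies between Ivery and the peak Arden on the axis — preferences dip and rise again. Not single-peaked.
Bloc 4: ranking walks positions 4-2-1-3-5; Penrith is ranked above Calder even though Calder lies between Penrith and the peak Ivery on the axis — preferences dip and rise again. Not single-peaked.
Bloc 5 (peak Calder at position 3): ranking walks positions 3-4-2-1-5, expanding outward from the peak — single-peaked.
Bloc 6 (peak Ivery at position 4): ranking walks positions 4-3-5-2-1, expanding outward from the peak — single-peaked.
Bloc 7 (peak Calder at position 3): ranking walks positions 3-4-5-2-1, expanding outward from the peak — single-peaked.
Bloc 1 violates single-peakedness, so the profile is not single-peaked on this axis.

no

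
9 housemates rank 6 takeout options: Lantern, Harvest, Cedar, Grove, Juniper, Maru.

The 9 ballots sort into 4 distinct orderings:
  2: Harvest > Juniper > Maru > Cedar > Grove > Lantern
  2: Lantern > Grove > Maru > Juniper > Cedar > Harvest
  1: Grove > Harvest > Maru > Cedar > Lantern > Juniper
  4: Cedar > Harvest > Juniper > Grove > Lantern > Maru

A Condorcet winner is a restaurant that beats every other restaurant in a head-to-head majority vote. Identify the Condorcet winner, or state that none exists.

Head-to-head results (9 friends):
Lantern vs Harvest: Lantern is ranked higher on 2 ballots, Harvest on 7. Harvest wins 7–2.
Lantern–Cedar: Cedar 7–2.
Lantern vs Grove: Grove wins 7–2.
Lantern–Juniper: Juniper 6–3.
Lantern vs Maru: Lantern wins 6–3.
Harvest vs Cedar: Harvest preferred on 2+1 = 3 ballots; Cedar wins 6–3.
Harvest vs Grove: 6 to 3, Harvest.
Harvest vs Juniper: 7 to 2, Harvest.
Harvest vs Maru: Harvest, 7–2.
Cedar vs Grove: Cedar wins 6–3.
Cedar–Juniper: Cedar 5–4.
Cedar vs Maru: 4 for Cedar, 5 for Maru — Maru by 5–4.
Grove vs Juniper: Grove is ranked higher on 2+1 = 3 ballots, Juniper on 6. Juniper wins 6–3.
Grove–Maru: Grove 7–2.
Juniper vs Maru: Juniper, 6–3.
Every restaurant loses at least once (Lantern loses to Harvest; Harvest loses to Cedar; Cedar loses to Maru; Grove loses to Harvest; Juniper loses to Harvest; Maru loses to Lantern). The majority relation contains the cycle Lantern beats Maru beats Cedar beats Lantern, so there is no Condorcet winner.

none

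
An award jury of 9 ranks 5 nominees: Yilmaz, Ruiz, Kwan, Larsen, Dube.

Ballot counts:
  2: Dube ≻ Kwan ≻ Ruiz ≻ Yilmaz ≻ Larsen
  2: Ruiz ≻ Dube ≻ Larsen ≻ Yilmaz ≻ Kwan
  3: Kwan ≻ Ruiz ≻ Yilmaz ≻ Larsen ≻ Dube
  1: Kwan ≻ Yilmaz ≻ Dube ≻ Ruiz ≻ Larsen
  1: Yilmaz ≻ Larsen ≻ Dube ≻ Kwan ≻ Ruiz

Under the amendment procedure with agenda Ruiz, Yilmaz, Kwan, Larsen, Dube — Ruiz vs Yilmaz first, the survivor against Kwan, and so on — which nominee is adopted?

Dube

Round 1: Ruiz vs Yilmaz — 7–2, Ruiz advances.
Round 2: Ruiz vs Kwan — 2–7, Kwan advances.
Round 3: Kwan vs Larsen — 6–3, Kwan advances.
Round 4: Kwan vs Dube — 4–5, Dube advances.
The agenda winner is Dube.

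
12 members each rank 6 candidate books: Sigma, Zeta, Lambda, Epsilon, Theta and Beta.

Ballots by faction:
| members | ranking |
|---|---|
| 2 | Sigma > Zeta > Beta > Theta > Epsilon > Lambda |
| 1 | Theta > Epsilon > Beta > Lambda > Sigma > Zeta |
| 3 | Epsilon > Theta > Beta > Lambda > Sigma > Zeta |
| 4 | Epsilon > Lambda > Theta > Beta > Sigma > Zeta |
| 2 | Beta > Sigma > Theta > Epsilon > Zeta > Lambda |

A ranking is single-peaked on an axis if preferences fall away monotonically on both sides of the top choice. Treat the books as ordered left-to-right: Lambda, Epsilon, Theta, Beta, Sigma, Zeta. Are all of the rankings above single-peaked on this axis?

Axis positions: Lambda=1, Epsilon=2, Theta=3, Beta=4, Sigma=5, Zeta=6.
Faction 1 (peak Sigma at position 5): ranking walks positions 5-6-4-3-2-1, expanding outward from the peak — single-peaked.
Faction 2 (peak Theta at position 3): ranking walks positions 3-2-4-1-5-6, expanding outward from the peak — single-peaked.
Faction 3 (peak Epsilon at position 2): ranking walks positions 2-3-4-1-5-6, expanding outward from the peak — single-peaked.
Faction 4 (peak Epsilon at position 2): ranking walks positions 2-1-3-4-5-6, expanding outward from the peak — single-peaked.
Faction 5 (peak Beta at position 4): ranking walks positions 4-5-3-2-6-1, expanding outward from the peak — single-peaked.
Every ranking is single-peaked on this axis.

yes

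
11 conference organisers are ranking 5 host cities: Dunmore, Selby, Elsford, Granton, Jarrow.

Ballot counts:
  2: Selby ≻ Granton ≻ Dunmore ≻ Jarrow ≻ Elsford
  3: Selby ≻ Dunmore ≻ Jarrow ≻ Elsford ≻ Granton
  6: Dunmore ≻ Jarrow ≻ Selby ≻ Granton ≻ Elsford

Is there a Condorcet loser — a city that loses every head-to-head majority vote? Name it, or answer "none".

Pairwise majorities:
Dunmore vs Selby: Dunmore wins 6–5.
Dunmore vs Elsford: Dunmore, 11–0.
Dunmore–Granton: Dunmore 9–2.
Dunmore vs Jarrow: 2+3+6 = 11 for Dunmore, 0 for Jarrow — Dunmore by 11–0.
Selby vs Elsford: Selby preferred on 2+3+6 = 11 ballots; Selby wins 11–0.
Selby vs Granton: Selby wins 11–0.
Selby vs Jarrow: 5 to 6, Jarrow.
Elsford vs Granton: 3 for Elsford, 8 for Granton — Granton by 8–3.
Elsford vs Jarrow: 0 for Elsford, 11 for Jarrow — Jarrow by 11–0.
Granton vs Jarrow: 2 for Granton, 9 for Jarrow — Jarrow by 9–2.
Only Elsford has no wins; Elsford is the Condorcet loser.

Elsford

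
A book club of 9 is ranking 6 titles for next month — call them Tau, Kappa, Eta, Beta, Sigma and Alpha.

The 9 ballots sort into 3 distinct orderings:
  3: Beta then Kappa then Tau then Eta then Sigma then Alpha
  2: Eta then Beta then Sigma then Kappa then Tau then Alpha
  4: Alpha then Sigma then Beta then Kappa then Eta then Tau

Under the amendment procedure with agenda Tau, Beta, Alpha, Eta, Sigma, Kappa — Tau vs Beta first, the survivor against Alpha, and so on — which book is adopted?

Round 1: Tau vs Beta — 0–9, Beta advances.
Round 2: Beta vs Alpha — 5–4, Beta advances.
Round 3: Beta vs Eta — 7–2, Beta advances.
Round 4: Beta vs Sigma — 5–4, Beta advances.
Round 5: Beta vs Kappa — 9–0, Beta advances.
Beta survives the agenda.

Beta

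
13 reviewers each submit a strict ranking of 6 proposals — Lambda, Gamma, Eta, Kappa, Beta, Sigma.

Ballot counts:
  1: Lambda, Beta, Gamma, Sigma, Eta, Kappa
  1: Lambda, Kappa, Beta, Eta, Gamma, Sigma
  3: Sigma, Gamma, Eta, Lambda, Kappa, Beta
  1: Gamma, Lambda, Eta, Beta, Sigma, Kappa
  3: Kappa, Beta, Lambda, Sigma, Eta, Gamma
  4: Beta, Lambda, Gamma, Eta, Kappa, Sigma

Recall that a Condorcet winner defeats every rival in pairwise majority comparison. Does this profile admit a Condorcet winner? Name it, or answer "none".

none

Head-to-head results (13 reviewers):
Lambda vs Gamma: Lambda, 9–4.
Lambda–Eta: Lambda 10–3.
Lambda–Kappa: Lambda 10–3.
Lambda–Beta: Beta 7–6.
Lambda–Sigma: Lambda 10–3.
Gamma–Eta: Gamma 9–4.
Gamma–Kappa: Gamma 9–4.
Gamma–Beta: Beta 9–4.
Gamma–Sigma: Gamma 7–6.
Eta vs Kappa: Eta wins 9–4.
Eta vs Beta: Beta wins 9–4.
Eta vs Sigma: Sigma wins 7–6.
Kappa–Beta: Kappa 7–6.
Kappa vs Sigma: Kappa, 8–5.
Beta–Sigma: Beta 10–3.
Every project loses at least once (Lambda loses to Beta; Gamma loses to Lambda; Eta loses to Lambda; Kappa loses to Lambda; Beta loses to Kappa; Sigma loses to Lambda). The majority relation contains the cycle Lambda > Kappa > Beta > Lambda, so there is no Condorcet winner.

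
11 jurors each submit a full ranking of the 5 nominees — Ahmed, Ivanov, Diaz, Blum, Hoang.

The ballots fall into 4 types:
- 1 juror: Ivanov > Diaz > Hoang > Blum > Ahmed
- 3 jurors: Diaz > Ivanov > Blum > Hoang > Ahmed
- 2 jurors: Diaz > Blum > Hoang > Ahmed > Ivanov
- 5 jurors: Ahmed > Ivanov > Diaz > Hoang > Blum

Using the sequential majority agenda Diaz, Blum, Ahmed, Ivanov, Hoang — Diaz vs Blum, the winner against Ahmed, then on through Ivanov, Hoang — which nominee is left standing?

Ivanov

Round 1: Diaz vs Blum — 11–0, Diaz advances.
Round 2: Diaz vs Ahmed — 6–5, Diaz advances.
Round 3: Diaz vs Ivanov — 5–6, Ivanov advances.
Round 4: Ivanov vs Hoang — 9–2, Ivanov advances.
Ivanov survives the agenda.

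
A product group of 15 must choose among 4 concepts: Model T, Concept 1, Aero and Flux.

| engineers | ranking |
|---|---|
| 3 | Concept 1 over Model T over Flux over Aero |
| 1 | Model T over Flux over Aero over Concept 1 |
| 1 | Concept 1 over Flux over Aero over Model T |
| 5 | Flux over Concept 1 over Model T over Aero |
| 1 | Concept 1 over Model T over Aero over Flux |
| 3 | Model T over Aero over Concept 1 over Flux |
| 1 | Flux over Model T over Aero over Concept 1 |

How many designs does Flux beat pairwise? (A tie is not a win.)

1

Flux against each rival (15 engineers):
Flux vs Model T: Flux is ranked higher on 1+5+1 = 7 ballots, Model T on 8. Model T wins 8–7.
Flux vs Concept 1: Concept 1, 8–7.
Flux vs Aero: 11 to 4, Flux.
Flux beats Aero; loses to Model T, Concept 1 — 1 pairwise win.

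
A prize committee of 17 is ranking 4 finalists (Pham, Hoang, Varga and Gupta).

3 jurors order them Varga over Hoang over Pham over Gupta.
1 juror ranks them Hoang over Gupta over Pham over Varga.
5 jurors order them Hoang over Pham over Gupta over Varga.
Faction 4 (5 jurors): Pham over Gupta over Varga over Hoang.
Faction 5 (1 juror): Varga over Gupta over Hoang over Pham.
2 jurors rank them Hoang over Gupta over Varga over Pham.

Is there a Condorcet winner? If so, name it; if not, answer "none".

Head-to-head results (17 jurors):
Pham–Hoang: Hoang 12–5.
Pham vs Varga: Pham, 11–6.
Pham vs Gupta: Pham, 13–4.
Hoang vs Varga: Varga, 9–8.
Hoang vs Gupta: Hoang, 11–6.
Varga–Gupta: Gupta 13–4.
No nominee is unbeaten: Pham loses to Hoang; Hoang loses to Varga; Varga loses to Pham; Gupta loses to Pham. In particular Pham beats Varga beats Hoang beats Pham is a majority cycle — no Condorcet winner exists.

none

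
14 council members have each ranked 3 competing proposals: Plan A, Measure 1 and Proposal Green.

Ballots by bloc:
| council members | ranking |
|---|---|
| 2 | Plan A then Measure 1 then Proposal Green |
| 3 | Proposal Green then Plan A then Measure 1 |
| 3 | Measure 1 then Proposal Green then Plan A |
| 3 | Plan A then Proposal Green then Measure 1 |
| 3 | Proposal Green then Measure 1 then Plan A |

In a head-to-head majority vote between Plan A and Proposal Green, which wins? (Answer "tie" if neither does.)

Ballots ranking Plan A above Proposal Green: 2 + 3 = 5.
Ballots ranking Proposal Green above Plan A: 14 − 5 = 9.
Proposal Green wins the head-to-head 9–5.

Proposal Green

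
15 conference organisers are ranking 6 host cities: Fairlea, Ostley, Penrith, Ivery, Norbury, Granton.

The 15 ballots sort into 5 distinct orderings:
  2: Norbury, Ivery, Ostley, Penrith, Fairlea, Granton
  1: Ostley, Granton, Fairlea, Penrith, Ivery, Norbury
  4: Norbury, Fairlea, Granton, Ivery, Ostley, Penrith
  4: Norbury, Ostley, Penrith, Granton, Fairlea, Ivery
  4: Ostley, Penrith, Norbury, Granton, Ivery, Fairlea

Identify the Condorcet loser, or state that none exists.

Head-to-head results (15 organisers):
Fairlea vs Ostley: Fairlea preferred on 4 ballots; Ostley wins 11–4.
Fairlea vs Penrith: Penrith wins 10–5.
Fairlea vs Ivery: Fairlea wins 9–6.
Fairlea–Norbury: Norbury 14–1.
Fairlea vs Granton: Granton, 9–6.
Ostley vs Penrith: Ostley, 15–0.
Ostley–Ivery: Ostley 9–6.
Ostley–Norbury: Norbury 10–5.
Ostley vs Granton: Ostley, 11–4.
Penrith–Ivery: Penrith 9–6.
Penrith vs Norbury: Penrith preferred on 1+4 = 5 ballots; Norbury wins 10–5.
Penrith vs Granton: 2+4+4 = 10 for Penrith, 5 for Granton — Penrith by 10–5.
Ivery vs Norbury: Norbury wins 14–1.
Ivery vs Granton: Ivery preferred on 2 ballots; Granton wins 13–2.
Norbury vs Granton: Norbury is ranked higher on 2+4+4+4 = 14 ballots, Granton on 1. Norbury wins 14–1.
Ivery is beaten in every head-to-head and is the Condorcet loser.

Ivery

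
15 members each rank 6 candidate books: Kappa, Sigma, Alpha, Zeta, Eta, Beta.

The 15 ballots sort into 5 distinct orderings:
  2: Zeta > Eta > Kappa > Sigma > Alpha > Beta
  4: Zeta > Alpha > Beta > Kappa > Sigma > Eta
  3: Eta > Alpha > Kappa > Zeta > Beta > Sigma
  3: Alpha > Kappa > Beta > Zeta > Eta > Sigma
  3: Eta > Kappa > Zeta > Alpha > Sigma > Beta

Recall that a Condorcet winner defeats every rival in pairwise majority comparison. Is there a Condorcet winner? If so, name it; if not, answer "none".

Pairwise majorities:
Kappa vs Sigma: 15 to 0, Kappa.
Kappa vs Alpha: 2+3 = 5 for Kappa, 10 for Alpha — Alpha by 10–5.
Kappa vs Zeta: Kappa is ranked higher on 3+3+3 = 9 ballots, Zeta on 6. Kappa wins 9–6.
Kappa vs Eta: 4+3 = 7 for Kappa, 8 for Eta — Eta by 8–7.
Kappa vs Beta: 2+3+3+3 = 11 for Kappa, 4 for Beta — Kappa by 11–4.
Sigma vs Alpha: Sigma preferred on 2 ballots; Alpha wins 13–2.
Sigma vs Zeta: Sigma preferred on 0 ballots; Zeta wins 15–0.
Sigma vs Eta: 4 for Sigma, 11 for Eta — Eta by 11–4.
Sigma vs Beta: Sigma preferred on 2+3 = 5 ballots; Beta wins 10–5.
Alpha vs Zeta: 3+3 = 6 for Alpha, 9 for Zeta — Zeta by 9–6.
Alpha vs Eta: 4+3 = 7 for Alpha, 8 for Eta — Eta by 8–7.
Alpha vs Beta: 2+4+3+3+3 = 15 for Alpha, 0 for Beta — Alpha by 15–0.
Zeta vs Eta: 9 to 6, Zeta.
Zeta vs Beta: Zeta is ranked higher on 2+4+3+3 = 12 ballots, Beta on 3. Zeta wins 12–3.
Eta vs Beta: 2+3+3 = 8 for Eta, 7 for Beta — Eta by 8–7.
No book is unbeaten: Kappa loses to Alpha; Sigma loses to Kappa; Alpha loses to Zeta; Zeta loses to Kappa; Eta loses to Zeta; Beta loses to Kappa. In particular Kappa → Zeta → Alpha → Kappa is a majority cycle — no Condorcet winner exists.

none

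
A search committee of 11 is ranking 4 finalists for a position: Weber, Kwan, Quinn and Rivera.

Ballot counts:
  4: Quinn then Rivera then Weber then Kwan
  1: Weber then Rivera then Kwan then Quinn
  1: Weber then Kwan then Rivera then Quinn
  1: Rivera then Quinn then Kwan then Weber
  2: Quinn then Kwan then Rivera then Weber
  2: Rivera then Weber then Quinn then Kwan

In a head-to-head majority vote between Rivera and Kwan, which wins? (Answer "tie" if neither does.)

Rivera

Ballots ranking Rivera above Kwan: 4 + 1 + 1 + 2 = 8.
Ballots ranking Kwan above Rivera: 11 − 8 = 3.
Rivera wins the head-to-head 8–3.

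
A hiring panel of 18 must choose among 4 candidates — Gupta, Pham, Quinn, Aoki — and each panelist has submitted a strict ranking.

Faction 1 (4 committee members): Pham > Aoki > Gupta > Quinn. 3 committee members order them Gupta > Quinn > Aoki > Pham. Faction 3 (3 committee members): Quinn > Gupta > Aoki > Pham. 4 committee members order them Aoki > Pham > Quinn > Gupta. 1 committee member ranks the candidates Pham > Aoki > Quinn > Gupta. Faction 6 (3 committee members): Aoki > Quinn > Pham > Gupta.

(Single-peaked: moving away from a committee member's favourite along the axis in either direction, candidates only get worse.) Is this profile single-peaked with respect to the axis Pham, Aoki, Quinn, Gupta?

no

Axis positions: Pham=1, Aoki=2, Quinn=3, Gupta=4.
Faction 1: ranking walks positions 1-2-4-3; Gupta is ranked above Quinn even though Quinn lies between Gupta and the peak Pham on the axis — preferences dip and rise again. Not single-peaked.
Faction 2 (peak Gupta at position 4): ranking walks positions 4-3-2-1, expanding outward from the peak — single-peaked.
Faction 3 (peak Quinn at position 3): ranking walks positions 3-4-2-1, expanding outward from the peak — single-peaked.
Faction 4 (peak Aoki at position 2): ranking walks positions 2-1-3-4, expanding outward from the peak — single-peaked.
Faction 5 (peak Pham at position 1): ranking walks positions 1-2-3-4, expanding outward from the peak — single-peaked.
Faction 6 (peak Aoki at position 2): ranking walks positions 2-3-1-4, expanding outward from the peak — single-peaked.
Faction 1 violates single-peakedness, so the profile is not single-peaked on this axis.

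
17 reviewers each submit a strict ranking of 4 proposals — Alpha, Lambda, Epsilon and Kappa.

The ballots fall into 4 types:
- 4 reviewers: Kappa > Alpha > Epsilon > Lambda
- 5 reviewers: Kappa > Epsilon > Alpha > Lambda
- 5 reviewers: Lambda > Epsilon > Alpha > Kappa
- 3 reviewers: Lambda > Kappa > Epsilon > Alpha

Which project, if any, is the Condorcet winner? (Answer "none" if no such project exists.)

Kappa

Check each pair by majority over 17 ballots:
Alpha vs Lambda: Alpha preferred on 4+5 = 9 ballots; Alpha wins 9–8.
Alpha vs Epsilon: 4 to 13, Epsilon.
Alpha vs Kappa: 5 to 12, Kappa.
Lambda vs Epsilon: Lambda preferred on 5+3 = 8 ballots; Epsilon wins 9–8.
Lambda–Kappa: Kappa 9–8.
Epsilon vs Kappa: Epsilon is ranked higher on 5 ballots, Kappa on 12. Kappa wins 12–5.
Kappa beats each of Alpha, Lambda, Epsilon — Kappa is the Condorcet winner.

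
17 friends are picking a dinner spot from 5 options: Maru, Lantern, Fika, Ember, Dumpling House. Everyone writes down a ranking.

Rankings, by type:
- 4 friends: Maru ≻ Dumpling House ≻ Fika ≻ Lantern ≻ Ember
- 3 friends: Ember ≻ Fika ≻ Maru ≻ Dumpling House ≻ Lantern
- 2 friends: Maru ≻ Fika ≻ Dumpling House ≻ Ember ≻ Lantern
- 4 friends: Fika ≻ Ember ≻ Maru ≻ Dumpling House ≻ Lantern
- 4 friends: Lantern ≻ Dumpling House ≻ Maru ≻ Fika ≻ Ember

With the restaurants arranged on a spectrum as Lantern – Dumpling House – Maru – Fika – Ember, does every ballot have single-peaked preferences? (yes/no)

yes

Axis positions: Lantern=1, Dumpling House=2, Maru=3, Fika=4, Ember=5.
Type 1 (peak Maru at position 3): ranking walks positions 3-2-4-1-5, expanding outward from the peak — single-peaked.
Type 2 (peak Ember at position 5): ranking walks positions 5-4-3-2-1, expanding outward from the peak — single-peaked.
Type 3 (peak Maru at position 3): ranking walks positions 3-4-2-5-1, expanding outward from the peak — single-peaked.
Type 4 (peak Fika at position 4): ranking walks positions 4-5-3-2-1, expanding outward from the peak — single-peaked.
Type 5 (peak Lantern at position 1): ranking walks positions 1-2-3-4-5, expanding outward from the peak — single-peaked.
Every ranking is single-peaked on this axis.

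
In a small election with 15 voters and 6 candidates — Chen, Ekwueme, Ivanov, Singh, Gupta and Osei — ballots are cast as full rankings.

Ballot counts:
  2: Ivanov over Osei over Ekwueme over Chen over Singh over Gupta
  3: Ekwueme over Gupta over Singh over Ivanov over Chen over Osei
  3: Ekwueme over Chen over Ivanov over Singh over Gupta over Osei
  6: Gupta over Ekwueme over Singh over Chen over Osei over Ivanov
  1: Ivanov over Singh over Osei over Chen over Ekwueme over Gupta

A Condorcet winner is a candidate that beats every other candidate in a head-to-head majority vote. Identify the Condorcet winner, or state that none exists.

Check each pair by majority over 15 ballots:
Chen vs Ekwueme: Ekwueme, 14–1.
Chen vs Ivanov: Chen wins 9–6.
Chen vs Singh: 5 to 10, Singh.
Chen vs Gupta: Gupta, 9–6.
Chen vs Osei: Chen is ranked higher on 3+3+6 = 12 ballots, Osei on 3. Chen wins 12–3.
Ekwueme vs Ivanov: Ekwueme, 12–3.
Ekwueme vs Singh: Ekwueme wins 14–1.
Ekwueme vs Gupta: Ekwueme preferred on 2+3+3+1 = 9 ballots; Ekwueme wins 9–6.
Ekwueme vs Osei: 12 to 3, Ekwueme.
Ivanov vs Singh: 6 to 9, Singh.
Ivanov vs Gupta: Gupta, 9–6.
Ivanov vs Osei: Ivanov preferred on 2+3+3+1 = 9 ballots; Ivanov wins 9–6.
Singh vs Gupta: 2+3+1 = 6 for Singh, 9 for Gupta — Gupta by 9–6.
Singh vs Osei: Singh preferred on 3+3+6+1 = 13 ballots; Singh wins 13–2.
Gupta vs Osei: Gupta is ranked higher on 3+3+6 = 12 ballots, Osei on 3. Gupta wins 12–3.
Ekwueme defeats every rival head-to-head and is the Condorcet winner.

Ekwueme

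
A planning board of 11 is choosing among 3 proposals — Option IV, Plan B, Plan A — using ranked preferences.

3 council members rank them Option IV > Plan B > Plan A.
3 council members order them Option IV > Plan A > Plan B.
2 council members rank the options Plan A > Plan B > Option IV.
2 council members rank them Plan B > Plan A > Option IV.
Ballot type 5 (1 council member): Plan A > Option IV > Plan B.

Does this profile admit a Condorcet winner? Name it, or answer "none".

Option IV

Head-to-head results (11 council members):
Option IV vs Plan B: 3+3+1 = 7 for Option IV, 4 for Plan B — Option IV by 7–4.
Option IV vs Plan A: 6 to 5, Option IV.
Plan B vs Plan A: 5 to 6, Plan A.
Option IV wins every pairwise contest, so Option IV is the Condorcet winner.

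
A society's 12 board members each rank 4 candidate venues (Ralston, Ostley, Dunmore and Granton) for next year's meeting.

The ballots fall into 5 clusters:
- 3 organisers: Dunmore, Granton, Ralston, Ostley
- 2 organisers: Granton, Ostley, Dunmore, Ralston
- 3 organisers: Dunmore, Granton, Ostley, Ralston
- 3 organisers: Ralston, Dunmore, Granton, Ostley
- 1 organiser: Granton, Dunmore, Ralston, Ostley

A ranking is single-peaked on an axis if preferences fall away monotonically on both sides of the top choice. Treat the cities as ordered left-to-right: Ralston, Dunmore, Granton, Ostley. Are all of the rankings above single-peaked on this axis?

yes

Axis positions: Ralston=1, Dunmore=2, Granton=3, Ostley=4.
Cluster 1 (peak Dunmore at position 2): ranking walks positions 2-3-1-4, expanding outward from the peak — single-peaked.
Cluster 2 (peak Granton at position 3): ranking walks positions 3-4-2-1, expanding outward from the peak — single-peaked.
Cluster 3 (peak Dunmore at position 2): ranking walks positions 2-3-4-1, expanding outward from the peak — single-peaked.
Cluster 4 (peak Ralston at position 1): ranking walks positions 1-2-3-4, expanding outward from the peak — single-peaked.
Cluster 5 (peak Granton at position 3): ranking walks positions 3-2-1-4, expanding outward from the peak — single-peaked.
Every ranking is single-peaked on this axis.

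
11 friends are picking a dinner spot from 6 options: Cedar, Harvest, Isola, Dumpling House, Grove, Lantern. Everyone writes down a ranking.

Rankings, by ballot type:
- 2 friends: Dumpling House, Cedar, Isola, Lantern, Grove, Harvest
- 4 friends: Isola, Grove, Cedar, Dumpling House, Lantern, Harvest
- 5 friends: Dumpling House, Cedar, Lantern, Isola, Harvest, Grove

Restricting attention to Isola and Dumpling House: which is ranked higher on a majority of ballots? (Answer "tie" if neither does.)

Ballots ranking Isola above Dumpling House: 4.
Ballots ranking Dumpling House above Isola: 11 − 4 = 7.
Dumpling House wins the head-to-head 7–4.

Dumpling House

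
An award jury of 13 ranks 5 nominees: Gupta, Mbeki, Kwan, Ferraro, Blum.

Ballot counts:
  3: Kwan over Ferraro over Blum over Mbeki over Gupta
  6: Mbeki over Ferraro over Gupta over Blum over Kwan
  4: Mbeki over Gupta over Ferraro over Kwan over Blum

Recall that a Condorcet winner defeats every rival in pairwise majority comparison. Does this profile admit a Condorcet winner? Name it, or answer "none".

Pairwise majorities:
Gupta–Mbeki: Mbeki 13–0.
Gupta vs Kwan: 6+4 = 10 for Gupta, 3 for Kwan — Gupta by 10–3.
Gupta–Ferraro: Ferraro 9–4.
Gupta vs Blum: Gupta wins 10–3.
Mbeki vs Kwan: Mbeki wins 10–3.
Mbeki–Ferraro: Mbeki 10–3.
Mbeki vs Blum: Mbeki, 10–3.
Kwan vs Ferraro: Ferraro, 10–3.
Kwan–Blum: Kwan 7–6.
Ferraro vs Blum: Ferraro wins 13–0.
Mbeki beats each of Gupta, Kwan, Ferraro, Blum — Mbeki is the Condorcet winner.

Mbeki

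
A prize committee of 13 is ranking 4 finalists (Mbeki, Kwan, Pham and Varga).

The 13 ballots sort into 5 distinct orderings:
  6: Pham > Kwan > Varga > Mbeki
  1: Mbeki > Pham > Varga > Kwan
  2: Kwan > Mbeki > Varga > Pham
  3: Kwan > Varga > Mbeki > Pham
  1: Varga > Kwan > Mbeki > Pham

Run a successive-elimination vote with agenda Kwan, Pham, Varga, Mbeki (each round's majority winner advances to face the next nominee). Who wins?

Round 1: Kwan vs Pham — 6–7, Pham advances.
Round 2: Pham vs Varga — 7–6, Pham advances.
Round 3: Pham vs Mbeki — 6–7, Mbeki advances.
Mbeki survives the agenda.

Mbeki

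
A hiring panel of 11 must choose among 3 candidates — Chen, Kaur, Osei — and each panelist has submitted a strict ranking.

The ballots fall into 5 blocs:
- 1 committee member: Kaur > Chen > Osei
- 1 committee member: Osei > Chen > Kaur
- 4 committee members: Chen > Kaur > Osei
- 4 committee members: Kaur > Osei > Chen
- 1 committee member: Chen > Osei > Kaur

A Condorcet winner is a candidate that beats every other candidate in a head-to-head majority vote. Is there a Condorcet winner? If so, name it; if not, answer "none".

Check each pair by majority over 11 ballots:
Chen vs Kaur: Chen is ranked higher on 1+4+1 = 6 ballots, Kaur on 5. Chen wins 6–5.
Chen vs Osei: Chen preferred on 1+4+1 = 6 ballots; Chen wins 6–5.
Kaur vs Osei: 1+4+4 = 9 for Kaur, 2 for Osei — Kaur by 9–2.
Chen defeats every rival head-to-head and is the Condorcet winner.

Chen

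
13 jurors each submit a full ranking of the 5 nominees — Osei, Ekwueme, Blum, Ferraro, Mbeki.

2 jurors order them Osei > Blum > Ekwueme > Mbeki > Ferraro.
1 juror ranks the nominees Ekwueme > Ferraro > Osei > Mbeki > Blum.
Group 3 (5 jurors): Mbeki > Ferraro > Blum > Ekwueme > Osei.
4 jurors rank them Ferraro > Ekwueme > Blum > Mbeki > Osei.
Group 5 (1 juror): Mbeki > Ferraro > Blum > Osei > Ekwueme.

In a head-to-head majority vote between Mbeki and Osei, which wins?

Mbeki

Ballots ranking Mbeki above Osei: 5 + 4 + 1 = 10.
Ballots ranking Osei above Mbeki: 13 − 10 = 3.
Mbeki wins the head-to-head 10–3.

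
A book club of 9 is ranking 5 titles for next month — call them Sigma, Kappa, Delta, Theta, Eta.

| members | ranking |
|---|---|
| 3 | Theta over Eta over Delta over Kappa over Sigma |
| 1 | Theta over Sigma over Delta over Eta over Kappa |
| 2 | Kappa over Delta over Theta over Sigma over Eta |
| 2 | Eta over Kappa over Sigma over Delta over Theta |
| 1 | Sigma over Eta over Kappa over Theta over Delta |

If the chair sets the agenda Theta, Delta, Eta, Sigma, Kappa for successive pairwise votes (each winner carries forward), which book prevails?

Round 1: Theta vs Delta — 5–4, Theta advances.
Round 2: Theta vs Eta — 6–3, Theta advances.
Round 3: Theta vs Sigma — 6–3, Theta advances.
Round 4: Theta vs Kappa — 4–5, Kappa advances.
Kappa survives the agenda.

Kappa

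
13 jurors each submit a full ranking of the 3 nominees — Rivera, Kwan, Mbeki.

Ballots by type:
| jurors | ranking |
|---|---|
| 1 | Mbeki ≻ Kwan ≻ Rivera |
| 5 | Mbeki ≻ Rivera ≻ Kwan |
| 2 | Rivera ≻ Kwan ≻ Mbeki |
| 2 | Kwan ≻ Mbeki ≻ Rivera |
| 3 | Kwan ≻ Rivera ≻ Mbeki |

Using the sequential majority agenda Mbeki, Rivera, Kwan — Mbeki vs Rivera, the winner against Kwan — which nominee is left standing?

Kwan

Round 1: Mbeki vs Rivera — 8–5, Mbeki advances.
Round 2: Mbeki vs Kwan — 6–7, Kwan advances.
The agenda winner is Kwan.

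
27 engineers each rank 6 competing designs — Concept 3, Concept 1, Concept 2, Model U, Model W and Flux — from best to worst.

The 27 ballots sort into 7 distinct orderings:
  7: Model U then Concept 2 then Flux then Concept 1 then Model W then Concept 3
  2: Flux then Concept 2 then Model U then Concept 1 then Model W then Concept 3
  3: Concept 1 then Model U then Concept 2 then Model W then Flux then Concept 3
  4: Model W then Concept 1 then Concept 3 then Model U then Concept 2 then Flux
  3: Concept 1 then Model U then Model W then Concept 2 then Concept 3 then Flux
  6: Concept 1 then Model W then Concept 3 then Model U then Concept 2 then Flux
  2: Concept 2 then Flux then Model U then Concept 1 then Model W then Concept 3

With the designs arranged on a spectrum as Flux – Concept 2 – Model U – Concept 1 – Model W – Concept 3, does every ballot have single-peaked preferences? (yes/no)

yes

Axis positions: Flux=1, Concept 2=2, Model U=3, Concept 1=4, Model W=5, Concept 3=6.
Cluster 1 (peak Model U at position 3): ranking walks positions 3-2-1-4-5-6, expanding outward from the peak — single-peaked.
Cluster 2 (peak Flux at position 1): ranking walks positions 1-2-3-4-5-6, expanding outward from the peak — single-peaked.
Cluster 3 (peak Concept 1 at position 4): ranking walks positions 4-3-2-5-1-6, expanding outward from the peak — single-peaked.
Cluster 4 (peak Model W at position 5): ranking walks positions 5-4-6-3-2-1, expanding outward from the peak — single-peaked.
Cluster 5 (peak Concept 1 at position 4): ranking walks positions 4-3-5-2-6-1, expanding outward from the peak — single-peaked.
Cluster 6 (peak Concept 1 at position 4): ranking walks positions 4-5-6-3-2-1, expanding outward from the peak — single-peaked.
Cluster 7 (peak Concept 2 at position 2): ranking walks positions 2-1-3-4-5-6, expanding outward from the peak — single-peaked.
Every ranking is single-peaked on this axis.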